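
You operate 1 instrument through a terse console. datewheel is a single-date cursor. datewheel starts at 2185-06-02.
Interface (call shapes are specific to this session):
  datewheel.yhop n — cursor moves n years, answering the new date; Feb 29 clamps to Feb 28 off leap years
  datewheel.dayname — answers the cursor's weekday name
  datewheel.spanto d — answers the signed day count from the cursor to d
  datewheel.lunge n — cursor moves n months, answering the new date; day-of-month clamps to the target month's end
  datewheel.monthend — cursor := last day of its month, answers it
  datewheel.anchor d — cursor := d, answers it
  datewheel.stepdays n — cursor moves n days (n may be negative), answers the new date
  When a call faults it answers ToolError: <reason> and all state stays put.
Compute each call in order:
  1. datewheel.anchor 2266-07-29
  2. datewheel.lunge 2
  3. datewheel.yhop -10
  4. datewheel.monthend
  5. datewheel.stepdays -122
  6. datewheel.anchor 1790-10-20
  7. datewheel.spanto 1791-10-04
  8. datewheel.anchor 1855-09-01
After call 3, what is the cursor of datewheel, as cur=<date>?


Then datewheel.anchor using 2266-07-29, — result: 2266-07-29.
Using datewheel.lunge using 2, which returns 2266-09-29.
Calling datewheel.yhop using -10, yielding 2256-09-29.
Next I call datewheel.monthend(), and observe 2256-09-30.
Next I call datewheel.stepdays using -122, yielding 2256-05-31.
I try datewheel.anchor using 1790-10-20, and get 1790-10-20.
Invoking datewheel.spanto using 1791-10-04, → 349.
Then datewheel.anchor using 1855-09-01, and observe 1855-09-01.

Answer: cur=2256-09-29


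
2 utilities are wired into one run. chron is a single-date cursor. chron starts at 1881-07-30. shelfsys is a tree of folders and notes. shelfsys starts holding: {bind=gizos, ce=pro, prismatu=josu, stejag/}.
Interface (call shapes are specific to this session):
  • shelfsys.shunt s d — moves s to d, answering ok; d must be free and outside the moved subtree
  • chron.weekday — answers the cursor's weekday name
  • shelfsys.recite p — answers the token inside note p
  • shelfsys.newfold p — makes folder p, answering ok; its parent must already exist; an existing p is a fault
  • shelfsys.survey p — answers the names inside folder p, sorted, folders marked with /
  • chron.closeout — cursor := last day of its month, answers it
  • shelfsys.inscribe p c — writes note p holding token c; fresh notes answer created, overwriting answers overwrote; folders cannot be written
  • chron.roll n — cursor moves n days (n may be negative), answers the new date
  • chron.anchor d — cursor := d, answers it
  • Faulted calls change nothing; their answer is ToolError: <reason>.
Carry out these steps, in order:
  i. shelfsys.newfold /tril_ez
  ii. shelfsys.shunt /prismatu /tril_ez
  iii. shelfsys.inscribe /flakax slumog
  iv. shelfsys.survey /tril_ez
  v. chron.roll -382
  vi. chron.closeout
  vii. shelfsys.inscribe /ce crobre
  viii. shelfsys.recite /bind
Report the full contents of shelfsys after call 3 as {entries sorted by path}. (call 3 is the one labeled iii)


// 1. shelfsys.newfold(p→/tril_ez) == ok
// 2. shelfsys.shunt(s→/prismatu, d→/tril_ez) == ToolError: exists
// 3. shelfsys.inscribe(p→/flakax, c→slumog) == created
// 4. shelfsys.survey(p→/tril_ez) == []
// 5. chron.roll(n→-382) == 1880-07-13
// 6. chron.closeout() == 1880-07-31
// 7. shelfsys.inscribe(p→/ce, c→crobre) == overwrote
// 8. shelfsys.recite(p→/bind) == gizos

Answer: {bind=gizos, ce=pro, flakax=slumog, prismatu=josu, stejag/, tril_ez/}


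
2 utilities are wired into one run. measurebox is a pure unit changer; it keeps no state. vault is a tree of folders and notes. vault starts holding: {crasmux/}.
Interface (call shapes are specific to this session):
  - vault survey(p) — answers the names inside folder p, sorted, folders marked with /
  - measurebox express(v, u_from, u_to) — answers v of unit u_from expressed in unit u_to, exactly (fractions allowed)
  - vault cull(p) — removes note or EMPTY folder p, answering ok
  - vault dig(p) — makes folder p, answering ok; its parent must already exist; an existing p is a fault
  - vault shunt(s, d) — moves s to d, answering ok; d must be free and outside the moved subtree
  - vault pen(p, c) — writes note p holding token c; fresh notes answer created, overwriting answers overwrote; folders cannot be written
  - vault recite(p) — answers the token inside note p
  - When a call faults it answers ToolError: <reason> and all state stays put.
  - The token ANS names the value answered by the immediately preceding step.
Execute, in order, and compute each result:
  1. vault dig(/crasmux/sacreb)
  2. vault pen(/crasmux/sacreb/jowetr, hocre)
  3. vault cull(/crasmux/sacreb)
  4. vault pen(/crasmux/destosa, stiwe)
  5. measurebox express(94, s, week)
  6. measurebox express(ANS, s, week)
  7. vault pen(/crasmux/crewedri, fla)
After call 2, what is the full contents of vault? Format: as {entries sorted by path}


$ vault dig p=/crasmux/sacreb
  ok
$ vault pen p=/crasmux/sacreb/jowetr c=hocre
  created
$ vault cull p=/crasmux/sacreb
  ToolError: not empty
$ vault pen p=/crasmux/destosa c=stiwe
  created
$ measurebox express v=94 u_from=s u_to=week
  47/302400
$ measurebox express v=ANS u_from=s u_to=week
  47/182891520000
$ vault pen p=/crasmux/crewedri c=fla
  created

Answer: {crasmux/, crasmux/sacreb/, crasmux/sacreb/jowetr=hocre}


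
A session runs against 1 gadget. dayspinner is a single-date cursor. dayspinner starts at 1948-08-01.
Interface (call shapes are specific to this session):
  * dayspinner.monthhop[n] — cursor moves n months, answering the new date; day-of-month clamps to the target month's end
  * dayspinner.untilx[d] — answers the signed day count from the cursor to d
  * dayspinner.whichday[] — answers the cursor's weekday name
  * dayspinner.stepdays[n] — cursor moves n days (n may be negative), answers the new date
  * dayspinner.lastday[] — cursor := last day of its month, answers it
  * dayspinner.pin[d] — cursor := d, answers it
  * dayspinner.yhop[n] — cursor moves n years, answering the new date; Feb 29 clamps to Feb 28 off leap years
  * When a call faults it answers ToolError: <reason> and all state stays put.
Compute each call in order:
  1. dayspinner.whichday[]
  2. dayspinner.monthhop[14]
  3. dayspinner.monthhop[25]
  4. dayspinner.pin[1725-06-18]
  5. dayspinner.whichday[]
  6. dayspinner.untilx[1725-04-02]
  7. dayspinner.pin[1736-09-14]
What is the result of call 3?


Answer: 1951-11-01

Derivation:
Do: dayspinner.whichday[]
See: Sunday
Do: dayspinner.monthhop[n: 14]
See: 1949-10-01
Do: dayspinner.monthhop[n: 25]
See: 1951-11-01
Do: dayspinner.pin[d: 1725-06-18]
See: 1725-06-18
Do: dayspinner.whichday[]
See: Monday
Do: dayspinner.untilx[d: 1725-04-02]
See: -77
Do: dayspinner.pin[d: 1736-09-14]
See: 1736-09-14


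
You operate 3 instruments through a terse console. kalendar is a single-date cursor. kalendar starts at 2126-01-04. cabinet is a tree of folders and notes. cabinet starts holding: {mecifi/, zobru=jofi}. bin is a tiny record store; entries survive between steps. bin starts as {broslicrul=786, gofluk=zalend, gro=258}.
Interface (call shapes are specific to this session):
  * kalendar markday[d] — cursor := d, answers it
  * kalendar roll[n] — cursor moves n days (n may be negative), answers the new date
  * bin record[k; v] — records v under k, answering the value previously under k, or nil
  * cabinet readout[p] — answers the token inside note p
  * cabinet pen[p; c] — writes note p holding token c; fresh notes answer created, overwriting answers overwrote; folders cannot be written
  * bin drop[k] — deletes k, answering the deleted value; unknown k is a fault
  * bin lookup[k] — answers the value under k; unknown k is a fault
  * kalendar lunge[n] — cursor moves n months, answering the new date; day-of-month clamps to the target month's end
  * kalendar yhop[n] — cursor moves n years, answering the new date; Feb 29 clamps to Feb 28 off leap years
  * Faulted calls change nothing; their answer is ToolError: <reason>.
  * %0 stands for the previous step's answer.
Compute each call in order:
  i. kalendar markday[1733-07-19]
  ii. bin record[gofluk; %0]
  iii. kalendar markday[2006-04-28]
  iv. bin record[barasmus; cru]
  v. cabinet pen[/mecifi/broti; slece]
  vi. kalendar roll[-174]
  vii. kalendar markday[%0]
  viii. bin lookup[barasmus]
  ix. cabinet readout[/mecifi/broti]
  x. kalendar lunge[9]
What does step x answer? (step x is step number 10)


→ kalendar markday(1733-07-19)
← 1733-07-19
→ bin record(gofluk, %0)
← zalend
→ kalendar markday(2006-04-28)
← 2006-04-28
→ bin record(barasmus, cru)
← nil
→ cabinet pen(/mecifi/broti, slece)
← created
→ kalendar roll(-174)
← 2005-11-05
→ kalendar markday(%0)
← 2005-11-05
→ bin lookup(barasmus)
← cru
→ cabinet readout(/mecifi/broti)
← slece
→ kalendar lunge(9)
← 2006-08-05

Answer: 2006-08-05


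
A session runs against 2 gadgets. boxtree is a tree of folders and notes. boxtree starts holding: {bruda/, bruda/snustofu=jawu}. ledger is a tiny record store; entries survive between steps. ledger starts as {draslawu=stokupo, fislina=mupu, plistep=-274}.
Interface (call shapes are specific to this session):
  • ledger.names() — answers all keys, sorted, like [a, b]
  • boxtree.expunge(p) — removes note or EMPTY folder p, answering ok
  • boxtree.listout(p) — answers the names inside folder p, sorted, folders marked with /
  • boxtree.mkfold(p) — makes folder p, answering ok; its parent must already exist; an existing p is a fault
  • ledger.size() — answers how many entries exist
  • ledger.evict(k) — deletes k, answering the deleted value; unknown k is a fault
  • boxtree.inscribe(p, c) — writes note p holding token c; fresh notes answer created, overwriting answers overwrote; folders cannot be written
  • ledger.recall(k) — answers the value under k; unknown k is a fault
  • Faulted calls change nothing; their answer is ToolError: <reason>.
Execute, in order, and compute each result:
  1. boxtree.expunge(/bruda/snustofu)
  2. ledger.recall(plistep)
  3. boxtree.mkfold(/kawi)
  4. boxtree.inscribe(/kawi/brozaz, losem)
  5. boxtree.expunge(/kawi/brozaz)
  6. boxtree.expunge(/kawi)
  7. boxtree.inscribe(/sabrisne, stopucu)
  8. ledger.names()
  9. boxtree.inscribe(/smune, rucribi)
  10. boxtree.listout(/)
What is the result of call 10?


// 1. boxtree.expunge(p: /bruda/snustofu) == ok
// 2. ledger.recall(k: plistep) == -274
// 3. boxtree.mkfold(p: /kawi) == ok
// 4. boxtree.inscribe(p: /kawi/brozaz, c: losem) == created
// 5. boxtree.expunge(p: /kawi/brozaz) == ok
// 6. boxtree.expunge(p: /kawi) == ok
// 7. boxtree.inscribe(p: /sabrisne, c: stopucu) == created
// 8. ledger.names() == [draslawu, fislina, plistep]
// 9. boxtree.inscribe(p: /smune, c: rucribi) == created
// 10. boxtree.listout(p: /) == [bruda/, sabrisne, smune]

Answer: [bruda/, sabrisne, smune]


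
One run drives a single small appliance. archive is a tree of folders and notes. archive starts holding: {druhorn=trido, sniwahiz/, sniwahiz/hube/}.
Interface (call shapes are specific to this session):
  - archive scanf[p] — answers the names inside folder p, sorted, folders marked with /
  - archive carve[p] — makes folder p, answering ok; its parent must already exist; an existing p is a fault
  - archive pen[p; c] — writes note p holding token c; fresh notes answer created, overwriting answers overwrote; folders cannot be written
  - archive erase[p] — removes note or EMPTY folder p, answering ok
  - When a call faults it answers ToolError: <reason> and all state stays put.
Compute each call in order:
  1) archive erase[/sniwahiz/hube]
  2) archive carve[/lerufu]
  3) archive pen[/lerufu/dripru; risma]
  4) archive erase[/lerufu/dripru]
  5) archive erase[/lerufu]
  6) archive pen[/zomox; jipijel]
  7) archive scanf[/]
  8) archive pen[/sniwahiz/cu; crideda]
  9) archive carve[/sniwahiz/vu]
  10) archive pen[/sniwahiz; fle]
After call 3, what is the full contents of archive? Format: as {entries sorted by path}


[in] archive erase p: /sniwahiz/hube
[out] ok
[in] archive carve p: /lerufu
[out] ok
[in] archive pen p: /lerufu/dripru c: risma
[out] created
[in] archive erase p: /lerufu/dripru
[out] ok
[in] archive erase p: /lerufu
[out] ok
[in] archive pen p: /zomox c: jipijel
[out] created
[in] archive scanf p: /
[out] [druhorn, sniwahiz/, zomox]
[in] archive pen p: /sniwahiz/cu c: crideda
[out] created
[in] archive carve p: /sniwahiz/vu
[out] ok
[in] archive pen p: /sniwahiz c: fle
[out] ToolError: is a directory

Answer: {druhorn=trido, lerufu/, lerufu/dripru=risma, sniwahiz/}


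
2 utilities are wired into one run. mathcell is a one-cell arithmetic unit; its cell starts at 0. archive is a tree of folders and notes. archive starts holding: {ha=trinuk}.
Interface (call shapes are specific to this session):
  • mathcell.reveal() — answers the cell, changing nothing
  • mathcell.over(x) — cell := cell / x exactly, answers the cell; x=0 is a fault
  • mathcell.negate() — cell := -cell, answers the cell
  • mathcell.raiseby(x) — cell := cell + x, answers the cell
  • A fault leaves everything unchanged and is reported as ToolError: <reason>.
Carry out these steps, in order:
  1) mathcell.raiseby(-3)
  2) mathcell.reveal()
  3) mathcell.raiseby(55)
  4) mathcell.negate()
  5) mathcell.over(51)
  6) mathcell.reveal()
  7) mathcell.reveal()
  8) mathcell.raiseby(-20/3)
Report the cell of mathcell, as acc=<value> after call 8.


>>> raiseby x→-3
:: -3
>>> reveal
:: -3
>>> raiseby x→55
:: 52
>>> negate
:: -52
>>> over x→51
:: -52/51
>>> reveal
:: -52/51
>>> reveal
:: -52/51
>>> raiseby x→-20/3
:: -392/51

Answer: acc=-392/51


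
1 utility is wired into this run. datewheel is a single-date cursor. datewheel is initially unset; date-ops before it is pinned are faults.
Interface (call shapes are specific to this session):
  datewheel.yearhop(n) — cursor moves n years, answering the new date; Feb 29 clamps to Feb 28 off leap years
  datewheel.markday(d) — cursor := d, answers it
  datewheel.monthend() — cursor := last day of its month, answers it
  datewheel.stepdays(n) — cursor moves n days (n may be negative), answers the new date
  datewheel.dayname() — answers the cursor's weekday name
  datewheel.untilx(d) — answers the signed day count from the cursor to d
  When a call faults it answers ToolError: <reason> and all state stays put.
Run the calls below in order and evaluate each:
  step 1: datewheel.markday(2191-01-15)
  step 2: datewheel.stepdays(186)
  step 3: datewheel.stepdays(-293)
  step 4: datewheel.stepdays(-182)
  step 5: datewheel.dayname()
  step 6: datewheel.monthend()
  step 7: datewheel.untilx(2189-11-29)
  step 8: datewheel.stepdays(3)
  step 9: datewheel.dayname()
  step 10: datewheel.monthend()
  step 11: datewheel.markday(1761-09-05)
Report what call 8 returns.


I use markday using d=2191-01-15, and observe 2191-01-15.
I run stepdays using n=186, and see 2191-07-20.
I run stepdays using n=-293, giving 2190-09-30.
I invoke stepdays using n=-182, and get 2190-04-01.
I use dayname(), and get Thursday.
Using monthend(), which returns 2190-04-30.
I try untilx using d=2189-11-29: -152.
Calling stepdays using n=3, and observe 2190-05-03.
I run dayname(): Monday.
Using monthend, giving 2190-05-31.
Invoking markday using d=1761-09-05, which returns 1761-09-05.

Answer: 2190-05-03


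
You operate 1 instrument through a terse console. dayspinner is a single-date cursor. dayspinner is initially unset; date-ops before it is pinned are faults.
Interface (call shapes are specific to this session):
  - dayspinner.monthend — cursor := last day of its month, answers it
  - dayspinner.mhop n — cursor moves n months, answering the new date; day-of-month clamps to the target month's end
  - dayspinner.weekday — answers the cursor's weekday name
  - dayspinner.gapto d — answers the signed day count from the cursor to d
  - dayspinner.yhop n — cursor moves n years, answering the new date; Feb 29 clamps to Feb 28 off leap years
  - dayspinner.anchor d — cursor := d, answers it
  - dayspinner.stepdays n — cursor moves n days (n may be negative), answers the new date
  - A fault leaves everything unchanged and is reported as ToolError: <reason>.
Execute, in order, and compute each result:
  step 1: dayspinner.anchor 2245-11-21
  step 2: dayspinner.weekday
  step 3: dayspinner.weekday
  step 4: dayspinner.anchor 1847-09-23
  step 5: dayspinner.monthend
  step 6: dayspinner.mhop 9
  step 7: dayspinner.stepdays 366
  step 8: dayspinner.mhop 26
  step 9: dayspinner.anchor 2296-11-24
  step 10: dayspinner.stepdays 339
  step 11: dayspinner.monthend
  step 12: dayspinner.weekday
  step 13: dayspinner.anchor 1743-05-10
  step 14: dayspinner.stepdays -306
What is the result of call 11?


Answer: 2297-10-31

Derivation:
I use dayspinner.anchor passing d='2245-11-21', → 2245-11-21.
I invoke dayspinner.weekday(), which returns Friday.
Next I call dayspinner.weekday(), — result: Friday.
Using dayspinner.anchor passing d='1847-09-23', and get 1847-09-23.
I try dayspinner.monthend(), → 1847-09-30.
I use dayspinner.mhop passing n='9', — result: 1848-06-30.
Next I call dayspinner.stepdays passing n='366', giving 1849-07-01.
I use dayspinner.mhop passing n='26', yielding 1851-09-01.
Using dayspinner.anchor passing d='2296-11-24', yielding 2296-11-24.
Now I run dayspinner.stepdays passing n='339', which returns 2297-10-29.
I call dayspinner.monthend(), — result: 2297-10-31.
I run dayspinner.weekday(), and observe Sunday.
Using dayspinner.anchor passing d='1743-05-10', → 1743-05-10.
Then dayspinner.stepdays passing n='-306', and see 1742-07-08.


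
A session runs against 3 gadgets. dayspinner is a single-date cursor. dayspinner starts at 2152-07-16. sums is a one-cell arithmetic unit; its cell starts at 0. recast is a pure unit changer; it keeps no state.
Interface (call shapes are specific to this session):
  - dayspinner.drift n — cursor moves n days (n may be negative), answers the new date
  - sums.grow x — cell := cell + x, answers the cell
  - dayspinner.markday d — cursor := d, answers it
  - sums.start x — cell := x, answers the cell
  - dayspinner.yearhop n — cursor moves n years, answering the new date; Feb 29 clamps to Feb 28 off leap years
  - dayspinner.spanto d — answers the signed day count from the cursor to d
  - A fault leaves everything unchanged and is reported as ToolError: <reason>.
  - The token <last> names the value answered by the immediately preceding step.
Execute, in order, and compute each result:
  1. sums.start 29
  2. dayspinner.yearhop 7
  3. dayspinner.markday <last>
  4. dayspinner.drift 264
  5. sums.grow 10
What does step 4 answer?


Answer: 2160-04-05

Derivation:
I run sums.start with x: 29, giving 29.
I call dayspinner.yearhop with n: 7, yielding 2159-07-16.
I try dayspinner.markday with d: <last>, giving 2159-07-16.
I call dayspinner.drift with n: 264, → 2160-04-05.
Then sums.grow with x: 10, and observe 39.


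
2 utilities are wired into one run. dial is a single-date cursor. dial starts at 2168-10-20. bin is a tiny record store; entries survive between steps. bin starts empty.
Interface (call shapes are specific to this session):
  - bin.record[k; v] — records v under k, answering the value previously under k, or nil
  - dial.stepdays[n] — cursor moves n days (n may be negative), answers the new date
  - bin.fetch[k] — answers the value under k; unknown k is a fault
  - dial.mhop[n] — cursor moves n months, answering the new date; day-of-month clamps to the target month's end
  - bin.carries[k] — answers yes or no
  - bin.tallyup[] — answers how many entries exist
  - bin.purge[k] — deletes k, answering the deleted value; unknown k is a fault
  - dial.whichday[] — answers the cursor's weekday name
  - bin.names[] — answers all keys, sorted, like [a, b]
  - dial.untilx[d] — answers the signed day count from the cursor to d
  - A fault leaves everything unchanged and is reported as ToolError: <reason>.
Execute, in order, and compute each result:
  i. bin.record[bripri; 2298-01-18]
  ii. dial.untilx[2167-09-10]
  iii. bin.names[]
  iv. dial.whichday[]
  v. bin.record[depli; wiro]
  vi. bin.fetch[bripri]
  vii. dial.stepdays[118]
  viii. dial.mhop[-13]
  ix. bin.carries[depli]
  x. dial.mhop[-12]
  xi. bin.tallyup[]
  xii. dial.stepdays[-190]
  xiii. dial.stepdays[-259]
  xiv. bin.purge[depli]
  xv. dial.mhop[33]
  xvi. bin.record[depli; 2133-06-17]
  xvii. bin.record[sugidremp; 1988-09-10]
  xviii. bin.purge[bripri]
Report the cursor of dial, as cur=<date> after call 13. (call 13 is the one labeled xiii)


Calling record on k→bripri, v→2298-01-18, — result: nil.
Next I call untilx on d→2167-09-10, yielding -406.
Now I run names, and get [bripri].
I run whichday, giving Thursday.
Next I call record on k→depli, v→wiro, yielding nil.
Next I call fetch on k→bripri, giving 2298-01-18.
Then stepdays on n→118: 2169-02-15.
I try mhop on n→-13, and see 2168-01-15.
Invoking carries on k→depli, and see yes.
I use mhop on n→-12, and see 2167-01-15.
Using tallyup(), giving 2.
Next I call stepdays on n→-190, — result: 2166-07-09.
Calling stepdays on n→-259, yielding 2165-10-23.
Calling purge on k→depli: wiro.
I call mhop on n→33, and get 2168-07-23.
Now I run record on k→depli, v→2133-06-17, and see nil.
I run record on k→sugidremp, v→1988-09-10, → nil.
Invoking purge on k→bripri, and observe 2298-01-18.

Answer: cur=2165-10-23


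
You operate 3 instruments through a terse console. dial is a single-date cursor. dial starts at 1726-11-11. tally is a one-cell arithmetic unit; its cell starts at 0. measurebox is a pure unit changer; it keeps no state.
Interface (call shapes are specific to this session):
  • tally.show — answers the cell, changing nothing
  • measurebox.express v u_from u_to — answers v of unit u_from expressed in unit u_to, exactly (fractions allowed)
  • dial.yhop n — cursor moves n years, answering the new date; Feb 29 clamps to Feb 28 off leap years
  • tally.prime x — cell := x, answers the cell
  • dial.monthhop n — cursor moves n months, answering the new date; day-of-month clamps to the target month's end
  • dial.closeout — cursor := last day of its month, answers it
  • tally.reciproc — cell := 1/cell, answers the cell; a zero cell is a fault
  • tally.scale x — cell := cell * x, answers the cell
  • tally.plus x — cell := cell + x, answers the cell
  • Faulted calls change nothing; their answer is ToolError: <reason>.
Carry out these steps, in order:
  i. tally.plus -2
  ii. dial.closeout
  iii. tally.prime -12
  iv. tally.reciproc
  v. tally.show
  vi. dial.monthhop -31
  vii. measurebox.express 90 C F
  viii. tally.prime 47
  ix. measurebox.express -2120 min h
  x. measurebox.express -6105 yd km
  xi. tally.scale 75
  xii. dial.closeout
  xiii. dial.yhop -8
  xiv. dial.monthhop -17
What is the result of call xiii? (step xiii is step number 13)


Answer: 1716-04-30

Derivation:
// 1. tally.plus(x='-2') -> -2
// 2. dial.closeout() -> 1726-11-30
// 3. tally.prime(x='-12') -> -12
// 4. tally.reciproc() -> -1/12
// 5. tally.show() -> -1/12
// 6. dial.monthhop(n='-31') -> 1724-04-30
// 7. measurebox.express(v='90', u_from='C', u_to='F') -> 194
// 8. tally.prime(x='47') -> 47
// 9. measurebox.express(v='-2120', u_from='min', u_to='h') -> -106/3
// 10. measurebox.express(v='-6105', u_from='yd', u_to='km') -> -1395603/250000
// 11. tally.scale(x='75') -> 3525
// 12. dial.closeout() -> 1724-04-30
// 13. dial.yhop(n='-8') -> 1716-04-30
// 14. dial.monthhop(n='-17') -> 1714-11-30


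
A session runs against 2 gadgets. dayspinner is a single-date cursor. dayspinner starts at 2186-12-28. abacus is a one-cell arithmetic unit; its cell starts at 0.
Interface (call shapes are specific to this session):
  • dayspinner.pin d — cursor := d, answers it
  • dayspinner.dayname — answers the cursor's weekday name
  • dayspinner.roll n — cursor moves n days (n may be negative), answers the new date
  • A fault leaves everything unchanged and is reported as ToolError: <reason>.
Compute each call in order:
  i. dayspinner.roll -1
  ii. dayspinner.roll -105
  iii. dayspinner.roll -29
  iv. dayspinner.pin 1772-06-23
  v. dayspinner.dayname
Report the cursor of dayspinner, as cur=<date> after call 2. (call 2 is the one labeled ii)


Answer: cur=2186-09-13

Derivation:
> dayspinner.roll n: -1
:: 2186-12-27
> dayspinner.roll n: -105
:: 2186-09-13
> dayspinner.roll n: -29
:: 2186-08-15
> dayspinner.pin d: 1772-06-23
:: 1772-06-23
> dayspinner.dayname
:: Tuesday


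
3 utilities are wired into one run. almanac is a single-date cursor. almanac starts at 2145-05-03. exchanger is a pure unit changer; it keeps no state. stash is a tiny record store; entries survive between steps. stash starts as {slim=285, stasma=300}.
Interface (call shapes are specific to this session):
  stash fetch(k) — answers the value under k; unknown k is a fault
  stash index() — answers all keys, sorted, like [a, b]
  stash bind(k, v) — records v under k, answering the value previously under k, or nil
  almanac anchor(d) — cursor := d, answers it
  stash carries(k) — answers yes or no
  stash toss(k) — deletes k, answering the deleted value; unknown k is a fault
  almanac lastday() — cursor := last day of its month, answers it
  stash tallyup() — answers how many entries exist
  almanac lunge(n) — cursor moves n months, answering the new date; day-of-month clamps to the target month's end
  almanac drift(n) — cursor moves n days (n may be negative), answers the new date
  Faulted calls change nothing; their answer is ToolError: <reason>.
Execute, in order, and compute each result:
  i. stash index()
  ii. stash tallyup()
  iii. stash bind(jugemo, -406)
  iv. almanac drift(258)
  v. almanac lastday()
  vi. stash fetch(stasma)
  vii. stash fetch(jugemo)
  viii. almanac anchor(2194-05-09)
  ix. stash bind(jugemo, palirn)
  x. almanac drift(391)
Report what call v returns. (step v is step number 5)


Answer: 2146-01-31

Derivation:
CALL stash index[]
RET  [slim, stasma]
CALL stash tallyup[]
RET  2
CALL stash bind[jugemo; -406]
RET  nil
CALL almanac drift[258]
RET  2146-01-16
CALL almanac lastday[]
RET  2146-01-31
CALL stash fetch[stasma]
RET  300
CALL stash fetch[jugemo]
RET  -406
CALL almanac anchor[2194-05-09]
RET  2194-05-09
CALL stash bind[jugemo; palirn]
RET  -406
CALL almanac drift[391]
RET  2195-06-04


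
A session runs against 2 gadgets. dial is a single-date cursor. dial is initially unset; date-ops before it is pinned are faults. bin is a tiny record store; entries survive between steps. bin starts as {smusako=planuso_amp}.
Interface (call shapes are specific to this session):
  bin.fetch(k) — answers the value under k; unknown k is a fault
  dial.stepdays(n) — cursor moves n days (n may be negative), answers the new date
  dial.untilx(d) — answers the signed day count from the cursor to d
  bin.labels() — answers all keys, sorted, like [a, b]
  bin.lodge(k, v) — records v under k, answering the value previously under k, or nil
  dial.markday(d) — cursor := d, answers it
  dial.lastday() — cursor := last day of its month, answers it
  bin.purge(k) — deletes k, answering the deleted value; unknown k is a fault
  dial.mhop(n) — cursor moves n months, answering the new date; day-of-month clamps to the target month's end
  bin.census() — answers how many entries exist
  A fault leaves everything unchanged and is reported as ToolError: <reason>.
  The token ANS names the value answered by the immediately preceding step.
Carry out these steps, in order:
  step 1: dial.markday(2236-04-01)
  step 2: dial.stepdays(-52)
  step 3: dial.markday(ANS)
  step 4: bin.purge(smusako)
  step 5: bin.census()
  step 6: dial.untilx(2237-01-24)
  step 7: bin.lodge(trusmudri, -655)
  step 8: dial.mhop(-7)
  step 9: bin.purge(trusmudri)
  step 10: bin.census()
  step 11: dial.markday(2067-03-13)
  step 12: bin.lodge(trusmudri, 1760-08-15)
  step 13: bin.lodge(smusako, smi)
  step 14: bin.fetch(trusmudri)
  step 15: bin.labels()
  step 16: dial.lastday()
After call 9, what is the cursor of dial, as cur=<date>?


Answer: cur=2235-07-09

Derivation:
·→ markday(d: 2236-04-01)
·← 2236-04-01
·→ stepdays(n: -52)
·← 2236-02-09
·→ markday(d: ANS)
·← 2236-02-09
·→ purge(k: smusako)
·← planuso_amp
·→ census()
·← 0
·→ untilx(d: 2237-01-24)
·← 350
·→ lodge(k: trusmudri, v: -655)
·← nil
·→ mhop(n: -7)
·← 2235-07-09
·→ purge(k: trusmudri)
·← -655
·→ census()
·← 0
·→ markday(d: 2067-03-13)
·← 2067-03-13
·→ lodge(k: trusmudri, v: 1760-08-15)
·← nil
·→ lodge(k: smusako, v: smi)
·← nil
·→ fetch(k: trusmudri)
·← 1760-08-15
·→ labels()
·← [smusako, trusmudri]
·→ lastday()
·← 2067-03-31


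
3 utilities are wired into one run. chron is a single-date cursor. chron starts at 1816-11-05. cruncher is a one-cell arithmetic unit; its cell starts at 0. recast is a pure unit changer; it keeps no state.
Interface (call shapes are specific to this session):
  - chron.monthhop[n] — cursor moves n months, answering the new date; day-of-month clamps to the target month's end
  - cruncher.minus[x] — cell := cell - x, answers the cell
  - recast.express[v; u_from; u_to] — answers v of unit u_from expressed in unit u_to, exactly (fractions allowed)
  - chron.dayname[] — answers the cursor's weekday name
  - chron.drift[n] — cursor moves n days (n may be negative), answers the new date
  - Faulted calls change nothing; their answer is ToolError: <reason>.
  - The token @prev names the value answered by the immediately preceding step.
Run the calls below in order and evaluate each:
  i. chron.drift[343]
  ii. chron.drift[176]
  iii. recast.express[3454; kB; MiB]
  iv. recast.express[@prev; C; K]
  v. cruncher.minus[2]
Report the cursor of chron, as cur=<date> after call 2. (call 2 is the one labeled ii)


==> chron.drift(n='343')
<== 1817-10-14
==> chron.drift(n='176')
<== 1818-04-08
==> recast.express(v='3454', u_from='kB', u_to='MiB')
<== 215875/65536
==> recast.express(v='@prev', u_from='C', u_to='K')
<== 90585167/327680
==> cruncher.minus(x='2')
<== -2

Answer: cur=1818-04-08


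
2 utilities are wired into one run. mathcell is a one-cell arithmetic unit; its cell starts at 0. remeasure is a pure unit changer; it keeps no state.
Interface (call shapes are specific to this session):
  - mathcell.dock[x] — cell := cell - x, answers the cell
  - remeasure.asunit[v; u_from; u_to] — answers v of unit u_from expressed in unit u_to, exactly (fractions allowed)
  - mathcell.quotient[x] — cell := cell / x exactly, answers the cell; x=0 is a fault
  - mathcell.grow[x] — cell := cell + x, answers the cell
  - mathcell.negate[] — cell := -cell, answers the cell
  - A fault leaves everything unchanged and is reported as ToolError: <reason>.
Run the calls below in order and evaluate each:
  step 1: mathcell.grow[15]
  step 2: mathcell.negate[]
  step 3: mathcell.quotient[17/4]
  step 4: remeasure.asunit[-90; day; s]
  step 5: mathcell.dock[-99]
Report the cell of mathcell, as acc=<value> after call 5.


Answer: acc=1623/17

Derivation:
I use mathcell.grow passing x: 15, — result: 15.
Then mathcell.negate, and see -15.
Now I run mathcell.quotient passing x: 17/4: -60/17.
Calling remeasure.asunit passing v: -90, u_from: day, u_to: s, → -7776000.
Invoking mathcell.dock passing x: -99, yielding 1623/17.


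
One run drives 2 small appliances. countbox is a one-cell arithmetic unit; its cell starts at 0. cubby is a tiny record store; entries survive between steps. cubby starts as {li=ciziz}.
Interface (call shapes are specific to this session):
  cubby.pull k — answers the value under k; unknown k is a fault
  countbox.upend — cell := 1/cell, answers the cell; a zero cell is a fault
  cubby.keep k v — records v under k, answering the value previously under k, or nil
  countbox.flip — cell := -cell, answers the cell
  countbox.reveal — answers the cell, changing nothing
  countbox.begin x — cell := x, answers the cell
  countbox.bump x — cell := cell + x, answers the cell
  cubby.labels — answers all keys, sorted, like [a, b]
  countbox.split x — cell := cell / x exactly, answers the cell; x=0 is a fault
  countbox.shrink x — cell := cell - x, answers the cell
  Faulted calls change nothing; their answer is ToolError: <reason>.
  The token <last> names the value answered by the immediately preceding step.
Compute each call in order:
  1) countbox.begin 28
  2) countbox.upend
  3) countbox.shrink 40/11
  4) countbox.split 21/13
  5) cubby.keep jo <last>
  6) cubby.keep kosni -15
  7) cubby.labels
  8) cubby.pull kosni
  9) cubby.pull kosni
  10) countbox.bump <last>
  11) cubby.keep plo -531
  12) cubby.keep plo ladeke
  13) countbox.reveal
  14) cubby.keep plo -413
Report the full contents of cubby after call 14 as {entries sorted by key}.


Answer: {jo=-14417/6468, kosni=-15, li=ciziz, plo=-413}

Derivation:
-- countbox.begin(x='28') ~> 28
-- countbox.upend() ~> 1/28
-- countbox.shrink(x='40/11') ~> -1109/308
-- countbox.split(x='21/13') ~> -14417/6468
-- cubby.keep(k='jo', v='<last>') ~> nil
-- cubby.keep(k='kosni', v='-15') ~> nil
-- cubby.labels() ~> [jo, kosni, li]
-- cubby.pull(k='kosni') ~> -15
-- cubby.pull(k='kosni') ~> -15
-- countbox.bump(x='<last>') ~> -111437/6468
-- cubby.keep(k='plo', v='-531') ~> nil
-- cubby.keep(k='plo', v='ladeke') ~> -531
-- countbox.reveal() ~> -111437/6468
-- cubby.keep(k='plo', v='-413') ~> ladeke


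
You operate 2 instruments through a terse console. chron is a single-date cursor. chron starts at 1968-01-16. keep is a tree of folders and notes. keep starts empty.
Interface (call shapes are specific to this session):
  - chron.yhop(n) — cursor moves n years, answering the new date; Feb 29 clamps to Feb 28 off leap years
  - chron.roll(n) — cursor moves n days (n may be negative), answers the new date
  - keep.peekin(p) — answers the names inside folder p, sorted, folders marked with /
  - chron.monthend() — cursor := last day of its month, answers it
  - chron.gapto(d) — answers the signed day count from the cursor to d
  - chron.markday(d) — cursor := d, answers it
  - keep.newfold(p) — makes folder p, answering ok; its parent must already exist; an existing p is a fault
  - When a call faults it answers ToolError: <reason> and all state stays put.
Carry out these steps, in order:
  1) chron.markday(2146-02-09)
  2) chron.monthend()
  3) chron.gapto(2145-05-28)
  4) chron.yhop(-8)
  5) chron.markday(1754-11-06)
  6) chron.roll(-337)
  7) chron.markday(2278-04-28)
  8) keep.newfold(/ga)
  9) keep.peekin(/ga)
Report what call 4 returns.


[in] markday 2146-02-09
[out] 2146-02-09
[in] monthend
[out] 2146-02-28
[in] gapto 2145-05-28
[out] -276
[in] yhop -8
[out] 2138-02-28
[in] markday 1754-11-06
[out] 1754-11-06
[in] roll -337
[out] 1753-12-04
[in] markday 2278-04-28
[out] 2278-04-28
[in] newfold /ga
[out] ok
[in] peekin /ga
[out] []

Answer: 2138-02-28


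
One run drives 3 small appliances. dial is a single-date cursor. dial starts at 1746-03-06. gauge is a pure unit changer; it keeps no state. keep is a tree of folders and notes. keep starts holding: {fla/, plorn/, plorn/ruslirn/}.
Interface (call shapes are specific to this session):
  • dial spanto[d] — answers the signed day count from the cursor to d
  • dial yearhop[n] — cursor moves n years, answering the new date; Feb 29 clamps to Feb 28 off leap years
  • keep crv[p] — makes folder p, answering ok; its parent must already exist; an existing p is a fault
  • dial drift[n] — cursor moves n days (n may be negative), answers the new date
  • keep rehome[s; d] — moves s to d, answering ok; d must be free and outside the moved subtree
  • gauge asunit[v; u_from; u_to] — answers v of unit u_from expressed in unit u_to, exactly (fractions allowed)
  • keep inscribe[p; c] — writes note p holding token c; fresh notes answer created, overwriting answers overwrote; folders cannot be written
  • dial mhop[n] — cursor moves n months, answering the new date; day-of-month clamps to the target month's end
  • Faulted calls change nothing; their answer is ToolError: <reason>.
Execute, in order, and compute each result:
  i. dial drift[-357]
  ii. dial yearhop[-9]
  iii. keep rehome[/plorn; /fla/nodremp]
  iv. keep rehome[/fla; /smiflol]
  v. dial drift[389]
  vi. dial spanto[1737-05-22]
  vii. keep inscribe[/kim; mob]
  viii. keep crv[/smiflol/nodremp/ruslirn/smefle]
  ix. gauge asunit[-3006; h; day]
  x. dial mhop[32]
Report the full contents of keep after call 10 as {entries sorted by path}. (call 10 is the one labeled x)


Answer: {kim=mob, smiflol/, smiflol/nodremp/, smiflol/nodremp/ruslirn/, smiflol/nodremp/ruslirn/smefle/}

Derivation:
# 1. dial drift(-357) : 1745-03-14
# 2. dial yearhop(-9) : 1736-03-14
# 3. keep rehome(/plorn, /fla/nodremp) : ok
# 4. keep rehome(/fla, /smiflol) : ok
# 5. dial drift(389) : 1737-04-07
# 6. dial spanto(1737-05-22) : 45
# 7. keep inscribe(/kim, mob) : created
# 8. keep crv(/smiflol/nodremp/ruslirn/smefle) : ok
# 9. gauge asunit(-3006, h, day) : -501/4
# 10. dial mhop(32) : 1739-12-07


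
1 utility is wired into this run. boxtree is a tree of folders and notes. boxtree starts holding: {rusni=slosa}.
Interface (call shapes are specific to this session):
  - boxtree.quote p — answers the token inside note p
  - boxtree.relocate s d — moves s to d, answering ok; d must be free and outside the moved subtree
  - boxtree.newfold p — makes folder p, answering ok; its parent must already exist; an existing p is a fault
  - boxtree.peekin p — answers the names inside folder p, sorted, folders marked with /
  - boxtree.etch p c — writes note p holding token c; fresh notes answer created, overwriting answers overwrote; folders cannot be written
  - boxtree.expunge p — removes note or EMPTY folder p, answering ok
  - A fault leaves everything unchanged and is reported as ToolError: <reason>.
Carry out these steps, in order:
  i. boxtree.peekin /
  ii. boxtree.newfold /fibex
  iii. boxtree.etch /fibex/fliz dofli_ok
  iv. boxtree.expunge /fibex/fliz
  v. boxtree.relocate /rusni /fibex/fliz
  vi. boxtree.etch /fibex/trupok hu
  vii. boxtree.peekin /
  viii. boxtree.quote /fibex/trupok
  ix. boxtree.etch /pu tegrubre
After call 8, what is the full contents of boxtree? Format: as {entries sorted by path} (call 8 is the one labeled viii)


Answer: {fibex/, fibex/fliz=slosa, fibex/trupok=hu}

Derivation:
% boxtree.peekin p='/'
:: [rusni]
% boxtree.newfold p='/fibex'
:: ok
% boxtree.etch p='/fibex/fliz' c='dofli_ok'
:: created
% boxtree.expunge p='/fibex/fliz'
:: ok
% boxtree.relocate s='/rusni' d='/fibex/fliz'
:: ok
% boxtree.etch p='/fibex/trupok' c='hu'
:: created
% boxtree.peekin p='/'
:: [fibex/]
% boxtree.quote p='/fibex/trupok'
:: hu
% boxtree.etch p='/pu' c='tegrubre'
:: created


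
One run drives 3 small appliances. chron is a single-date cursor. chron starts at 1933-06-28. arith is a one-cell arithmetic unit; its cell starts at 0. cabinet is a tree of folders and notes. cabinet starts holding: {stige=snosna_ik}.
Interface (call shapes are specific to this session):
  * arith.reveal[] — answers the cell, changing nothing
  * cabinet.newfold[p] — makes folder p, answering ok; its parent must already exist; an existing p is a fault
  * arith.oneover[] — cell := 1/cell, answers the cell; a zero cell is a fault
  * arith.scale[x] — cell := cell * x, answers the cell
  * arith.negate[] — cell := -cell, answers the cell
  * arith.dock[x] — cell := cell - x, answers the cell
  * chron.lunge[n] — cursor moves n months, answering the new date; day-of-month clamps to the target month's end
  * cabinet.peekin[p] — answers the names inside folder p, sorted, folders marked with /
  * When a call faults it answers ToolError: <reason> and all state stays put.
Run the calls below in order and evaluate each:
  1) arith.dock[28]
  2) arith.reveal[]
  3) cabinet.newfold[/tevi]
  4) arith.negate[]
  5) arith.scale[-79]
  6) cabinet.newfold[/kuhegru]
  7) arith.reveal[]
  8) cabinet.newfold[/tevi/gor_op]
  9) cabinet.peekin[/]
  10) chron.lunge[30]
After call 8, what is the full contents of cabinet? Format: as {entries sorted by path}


[in] dock x=28
[out] -28
[in] reveal
[out] -28
[in] newfold p=/tevi
[out] ok
[in] negate
[out] 28
[in] scale x=-79
[out] -2212
[in] newfold p=/kuhegru
[out] ok
[in] reveal
[out] -2212
[in] newfold p=/tevi/gor_op
[out] ok
[in] peekin p=/
[out] [kuhegru/, stige, tevi/]
[in] lunge n=30
[out] 1935-12-28

Answer: {kuhegru/, stige=snosna_ik, tevi/, tevi/gor_op/}
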